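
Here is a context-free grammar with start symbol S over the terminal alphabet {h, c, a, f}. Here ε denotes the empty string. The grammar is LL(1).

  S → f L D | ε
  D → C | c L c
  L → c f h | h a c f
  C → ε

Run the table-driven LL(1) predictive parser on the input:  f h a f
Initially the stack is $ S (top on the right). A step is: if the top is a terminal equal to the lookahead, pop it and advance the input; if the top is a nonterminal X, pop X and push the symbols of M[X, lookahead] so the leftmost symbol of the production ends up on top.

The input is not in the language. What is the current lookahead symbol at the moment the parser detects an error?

     Stack        Input      Action
  1  $ S          f h a f $  expand S → f L D
  2  $ D L f      f h a f $  match f
  3  $ D L        h a f $    expand L → h a c f
  4  $ D f c a h  h a f $    match h
  5  $ D f c a    a f $      match a
  6  $ D f c      f $        error: top is terminal c but lookahead is f

f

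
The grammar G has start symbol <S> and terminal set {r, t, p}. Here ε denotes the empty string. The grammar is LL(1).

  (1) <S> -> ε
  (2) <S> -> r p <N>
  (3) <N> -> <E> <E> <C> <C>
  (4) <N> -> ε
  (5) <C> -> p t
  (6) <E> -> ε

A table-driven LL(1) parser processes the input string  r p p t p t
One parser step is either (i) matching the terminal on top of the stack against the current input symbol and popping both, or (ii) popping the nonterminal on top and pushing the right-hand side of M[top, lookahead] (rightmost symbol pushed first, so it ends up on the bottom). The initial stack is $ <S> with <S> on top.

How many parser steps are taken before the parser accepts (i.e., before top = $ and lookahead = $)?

12

step 1: stack=$ <S>  input=r p p t p t $  — expand <S> -> r p <N>
step 2: stack=$ <N> p r  input=r p p t p t $  — match r
step 3: stack=$ <N> p  input=p p t p t $  — match p
step 4: stack=$ <N>  input=p t p t $  — expand <N> -> <E> <E> <C> <C>
step 5: stack=$ <C> <C> <E> <E>  input=p t p t $  — expand <E> -> ε
step 6: stack=$ <C> <C> <E>  input=p t p t $  — expand <E> -> ε
step 7: stack=$ <C> <C>  input=p t p t $  — expand <C> -> p t
step 8: stack=$ <C> t p  input=p t p t $  — match p
step 9: stack=$ <C> t  input=t p t $  — match t
step 10: stack=$ <C>  input=p t $  — expand <C> -> p t
step 11: stack=$ t p  input=p t $  — match p
step 12: stack=$ t  input=t $  — match t
Accept reached after 12 steps.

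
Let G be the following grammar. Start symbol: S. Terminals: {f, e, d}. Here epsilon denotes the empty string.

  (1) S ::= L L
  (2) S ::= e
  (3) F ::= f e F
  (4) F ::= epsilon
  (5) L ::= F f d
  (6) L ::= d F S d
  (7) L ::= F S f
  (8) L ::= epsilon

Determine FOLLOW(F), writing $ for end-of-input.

{d, e, f}

FIRST(F) = {epsilon, f}
FIRST(S) = {epsilon, d, e, f}  (via L L)
FIRST(L) = {epsilon, d, e, f}  (via F f d, F S f)
FOLLOW(S) includes $ since S is the start symbol.
FOLLOW(S): in L::=d F S d, S is followed by d with FIRST {d}; in L::=F S f, S is followed by f with FIRST {f}. Thus FOLLOW(S) = {$, d, f}.
FOLLOW(F): in F::=f e F, the suffix after F is empty (adds nothing new); in L::=F f d, F is followed by f d with FIRST {f}; in L::=d F S d, F is followed by S d with FIRST {d, e, f}; in L::=F S f, F is followed by S f with FIRST {d, e, f}. Thus FOLLOW(F) = {d, e, f}.
FOLLOW(L): in S::=L L (occurrence 1), L is followed by L with FIRST {epsilon, d, e, f}; in S::=L L (occurrence 1), the suffix after L is nullable, so FOLLOW(L) ⊇ FOLLOW(S) = {$, d, f}; in S::=L L (occurrence 2), the suffix after L is empty, so FOLLOW(L) ⊇ FOLLOW(S) = {$, d, f}. Thus FOLLOW(L) = {$, d, e, f}.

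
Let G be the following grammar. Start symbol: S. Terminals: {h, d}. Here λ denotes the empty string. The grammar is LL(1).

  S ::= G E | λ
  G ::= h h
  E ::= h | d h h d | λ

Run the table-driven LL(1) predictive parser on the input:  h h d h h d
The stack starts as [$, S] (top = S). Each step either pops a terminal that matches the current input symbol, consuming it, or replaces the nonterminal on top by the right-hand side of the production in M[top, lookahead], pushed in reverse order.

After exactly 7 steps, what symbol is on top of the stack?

step 1: stack=$ S  input=h h d h h d $  — expand S ::= G E
step 2: stack=$ E G  input=h h d h h d $  — expand G ::= h h
step 3: stack=$ E h h  input=h h d h h d $  — match h
step 4: stack=$ E h  input=h d h h d $  — match h
step 5: stack=$ E  input=d h h d $  — expand E ::= d h h d
step 6: stack=$ d h h d  input=d h h d $  — match d
step 7: stack=$ d h h  input=h h d $  — match h
Stack after step 7: $ d h (top = h).

h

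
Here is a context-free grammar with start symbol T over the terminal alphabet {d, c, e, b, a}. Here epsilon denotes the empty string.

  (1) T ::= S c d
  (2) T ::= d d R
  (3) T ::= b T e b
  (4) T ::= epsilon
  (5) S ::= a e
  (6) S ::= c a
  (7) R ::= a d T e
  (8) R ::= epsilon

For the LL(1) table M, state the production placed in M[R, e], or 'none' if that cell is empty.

R ::= epsilon

FIRST(S): from S::=a e we get {a}; from S::=c a we get {c}. So FIRST(S) = {a, c}.
FIRST(R): from R::=a d T e we get {a}; from R::=epsilon we get {epsilon}. So FIRST(R) = {epsilon, a}.
FIRST(T): from T::=S c d we get {a, c}; from T::=d d R we get {d}; from T::=b T e b we get {b}; from T::=epsilon we get {epsilon}. So FIRST(T) = {epsilon, a, b, c, d}.
FOLLOW(T) includes $ since T is the start symbol.
FOLLOW(T): in T::=b T e b, T is followed by e b with FIRST {e}; in R::=a d T e, T is followed by e with FIRST {e}. Thus FOLLOW(T) = {$, e}.
FOLLOW(R): in T::=d d R, the suffix after R is empty, so FOLLOW(R) ⊇ FOLLOW(T) = {$, e}. Thus FOLLOW(R) = {$, e}.
For R ::= a d T e: FIRST(a d T e) = {a}, so it goes in M[R, t] for t ∈ {a}.
For R ::= epsilon: FIRST(epsilon) = {epsilon}, so it goes in M[R, t] for t ∈ {}; since epsilon ∈ FIRST, also for every t ∈ FOLLOW(R) = {$, e}.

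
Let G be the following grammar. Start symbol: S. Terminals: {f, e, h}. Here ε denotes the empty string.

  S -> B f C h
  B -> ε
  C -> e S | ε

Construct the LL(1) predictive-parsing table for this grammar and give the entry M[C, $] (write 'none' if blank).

FIRST(B): from B->ε we get {ε}. So FIRST(B) = {ε}.
FIRST(C): from C->e S we get {e}; from C->ε we get {ε}. So FIRST(C) = {ε, e}.
FIRST(S): from S->B f C h we get {f}. So FIRST(S) = {f}.
FOLLOW(S) includes $ since S is the start symbol.
FOLLOW(C): in S->B f C h, C is followed by h with FIRST {h}. Thus FOLLOW(C) = {h}.
For C -> e S: FIRST(e S) = {e}, so it goes in M[C, t] for t ∈ {e}.
For C -> ε: FIRST(ε) = {ε}, so it goes in M[C, t] for t ∈ {}; since ε ∈ FIRST, also for every t ∈ FOLLOW(C) = {h}.
None of these place a production in M[C, $].

none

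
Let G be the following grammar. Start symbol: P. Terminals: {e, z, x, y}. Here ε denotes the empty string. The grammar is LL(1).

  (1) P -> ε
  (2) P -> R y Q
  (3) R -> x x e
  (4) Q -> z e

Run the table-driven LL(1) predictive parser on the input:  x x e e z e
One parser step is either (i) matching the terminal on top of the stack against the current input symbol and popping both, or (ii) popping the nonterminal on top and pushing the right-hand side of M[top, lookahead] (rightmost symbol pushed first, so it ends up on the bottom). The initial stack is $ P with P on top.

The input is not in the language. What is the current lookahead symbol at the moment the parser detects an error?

e

step 1: stack=$ P  input=x x e e z e $  — expand P -> R y Q
step 2: stack=$ Q y R  input=x x e e z e $  — expand R -> x x e
step 3: stack=$ Q y e x x  input=x x e e z e $  — match x
step 4: stack=$ Q y e x  input=x e e z e $  — match x
step 5: stack=$ Q y e  input=e e z e $  — match e
step 6: stack=$ Q y  input=e z e $  — error: top is terminal y but lookahead is e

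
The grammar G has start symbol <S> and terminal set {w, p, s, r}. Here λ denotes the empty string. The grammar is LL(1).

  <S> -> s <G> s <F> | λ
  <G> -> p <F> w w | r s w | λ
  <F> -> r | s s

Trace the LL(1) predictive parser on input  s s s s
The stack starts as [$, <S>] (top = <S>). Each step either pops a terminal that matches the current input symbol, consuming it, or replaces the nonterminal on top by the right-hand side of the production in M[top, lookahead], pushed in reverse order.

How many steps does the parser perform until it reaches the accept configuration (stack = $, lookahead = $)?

step 1: stack=$ <S>  input=s s s s $  — expand <S> -> s <G> s <F>
step 2: stack=$ <F> s <G> s  input=s s s s $  — match s
step 3: stack=$ <F> s <G>  input=s s s $  — expand <G> -> λ
step 4: stack=$ <F> s  input=s s s $  — match s
step 5: stack=$ <F>  input=s s $  — expand <F> -> s s
step 6: stack=$ s s  input=s s $  — match s
step 7: stack=$ s  input=s $  — match s
Accept reached after 7 steps.

7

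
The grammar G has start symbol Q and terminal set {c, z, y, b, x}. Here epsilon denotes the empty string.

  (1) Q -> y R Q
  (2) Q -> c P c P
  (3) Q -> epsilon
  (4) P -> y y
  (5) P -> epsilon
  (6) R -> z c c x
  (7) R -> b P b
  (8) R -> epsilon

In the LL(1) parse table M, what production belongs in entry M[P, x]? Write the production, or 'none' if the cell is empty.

FIRST(Q) = {epsilon, c, y}
FIRST(P) = {epsilon, y}
FIRST(R) = {epsilon, b, z}
FOLLOW(Q) includes $ since Q is the start symbol.
FOLLOW(Q): in Q->y R Q, the suffix after Q is empty (adds nothing new). Thus FOLLOW(Q) = {$}.
FOLLOW(P): in Q->c P c P (occurrence 1), P is followed by c P with FIRST {c}; in Q->c P c P (occurrence 2), the suffix after P is empty, so FOLLOW(P) ⊇ FOLLOW(Q) = {$}; in R->b P b, P is followed by b with FIRST {b}. Thus FOLLOW(P) = {$, b, c}.
For P -> y y: FIRST(y y) = {y}, so it goes in M[P, t] for t ∈ {y}.
For P -> epsilon: FIRST(epsilon) = {epsilon}, so it goes in M[P, t] for t ∈ {}; since epsilon ∈ FIRST, also for every t ∈ FOLLOW(P) = {$, b, c}.
None of these place a production in M[P, x].

none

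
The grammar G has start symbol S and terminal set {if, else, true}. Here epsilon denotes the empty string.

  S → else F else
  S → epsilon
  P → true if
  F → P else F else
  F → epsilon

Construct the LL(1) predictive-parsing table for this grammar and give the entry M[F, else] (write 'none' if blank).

FIRST(S): from S→else F else we get {else}; from S→epsilon we get {epsilon}. So FIRST(S) = {epsilon, else}.
FIRST(P): from P→true if we get {true}. So FIRST(P) = {true}.
FIRST(F): from F→P else F else we get {true}; from F→epsilon we get {epsilon}. So FIRST(F) = {epsilon, true}.
FOLLOW(S) includes $ since S is the start symbol.
FOLLOW(F): in S→else F else, F is followed by else with FIRST {else}; in F→P else F else, F is followed by else with FIRST {else}. Thus FOLLOW(F) = {else}.
For F → P else F else: FIRST(P else F else) = {true}, so it goes in M[F, t] for t ∈ {true}.
For F → epsilon: FIRST(epsilon) = {epsilon}, so it goes in M[F, t] for t ∈ {}; since epsilon ∈ FIRST, also for every t ∈ FOLLOW(F) = {else}.

F → epsilon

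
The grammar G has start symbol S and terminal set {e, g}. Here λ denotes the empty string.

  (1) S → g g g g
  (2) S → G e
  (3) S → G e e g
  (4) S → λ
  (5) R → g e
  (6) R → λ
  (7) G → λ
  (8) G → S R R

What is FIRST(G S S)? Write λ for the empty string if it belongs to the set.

FIRST(R) = {λ, g}
FIRST(S) = {λ, e, g}  (via G e, G e e g)
FIRST(G) = {λ, e, g}  (via S R R)
FIRST(G S S): take FIRST of each symbol in turn, carrying on past any symbol whose FIRST contains λ; result {λ, e, g}.

{λ, e, g}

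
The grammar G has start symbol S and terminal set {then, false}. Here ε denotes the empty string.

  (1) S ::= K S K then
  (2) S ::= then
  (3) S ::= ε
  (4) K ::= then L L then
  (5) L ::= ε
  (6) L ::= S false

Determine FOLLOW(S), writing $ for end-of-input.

FIRST(K): from K::=then L L then we get {then}. So FIRST(K) = {then}.
FIRST(S): from S::=K S K then we get {then}; from S::=then we get {then}; from S::=ε we get {ε}. So FIRST(S) = {ε, then}.
FIRST(L): from L::=ε we get {ε}; from L::=S false we get {false, then}. So FIRST(L) = {ε, false, then}.
FOLLOW(S) includes $ since S is the start symbol.
FOLLOW(S): in S::=K S K then, S is followed by K then with FIRST {then}; in L::=S false, S is followed by false with FIRST {false}. Thus FOLLOW(S) = {$, false, then}.
FOLLOW(K): in S::=K S K then (occurrence 1), K is followed by S K then with FIRST {then}; in S::=K S K then (occurrence 2), K is followed by then with FIRST {then}. Thus FOLLOW(K) = {then}.
FOLLOW(L): in K::=then L L then (occurrence 1), L is followed by L then with FIRST {false, then}; in K::=then L L then (occurrence 2), L is followed by then with FIRST {then}. Thus FOLLOW(L) = {false, then}.

{$, false, then}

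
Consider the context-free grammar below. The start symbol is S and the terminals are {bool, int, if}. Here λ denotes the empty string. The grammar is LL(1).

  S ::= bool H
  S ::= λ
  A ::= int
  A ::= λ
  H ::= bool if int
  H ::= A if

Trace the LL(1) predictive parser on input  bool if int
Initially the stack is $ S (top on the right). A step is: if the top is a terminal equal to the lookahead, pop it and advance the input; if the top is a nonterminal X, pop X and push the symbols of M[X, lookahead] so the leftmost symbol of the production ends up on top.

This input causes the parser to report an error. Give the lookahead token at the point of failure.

int

step 1: stack=$ S  input=bool if int $  — expand S ::= bool H
step 2: stack=$ H bool  input=bool if int $  — match bool
step 3: stack=$ H  input=if int $  — expand H ::= A if
step 4: stack=$ if A  input=if int $  — expand A ::= λ
step 5: stack=$ if  input=if int $  — match if
step 6: stack=$  input=int $  — error: stack empty but input remains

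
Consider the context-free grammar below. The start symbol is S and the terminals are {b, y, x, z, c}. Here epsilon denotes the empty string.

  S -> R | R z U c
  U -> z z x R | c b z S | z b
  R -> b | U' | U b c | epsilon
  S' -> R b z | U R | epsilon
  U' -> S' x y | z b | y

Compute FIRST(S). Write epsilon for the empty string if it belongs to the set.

{epsilon, b, c, x, y, z}

FIRST(U): from U->z z x R we get {z}; from U->c b z S we get {c}; from U->z b we get {z}. So FIRST(U) = {c, z}.
FIRST(S): from S->R we get {epsilon, b, c, x, y, z}; from S->R z U c we get {b, c, x, y, z}. So FIRST(S) = {epsilon, b, c, x, y, z}.
FIRST(R): from R->b we get {b}; from R->U' we get {b, c, x, y, z}; from R->U b c we get {c, z}; from R->epsilon we get {epsilon}. So FIRST(R) = {epsilon, b, c, x, y, z}.
FIRST(S'): from S'->R b z we get {b, c, x, y, z}; from S'->U R we get {c, z}; from S'->epsilon we get {epsilon}. So FIRST(S') = {epsilon, b, c, x, y, z}.
FIRST(U'): from U'->S' x y we get {b, c, x, y, z}; from U'->z b we get {z}; from U'->y we get {y}. So FIRST(U') = {b, c, x, y, z}.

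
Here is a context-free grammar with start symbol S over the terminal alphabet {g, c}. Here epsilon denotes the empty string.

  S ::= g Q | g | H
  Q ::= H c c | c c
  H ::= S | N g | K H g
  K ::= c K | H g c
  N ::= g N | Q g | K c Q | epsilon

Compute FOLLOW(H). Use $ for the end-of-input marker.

{$, c, g}

FIRST(S) = {c, g}  (via H)
FIRST(Q) = {c, g}  (via H c c)
FIRST(H) = {c, g}  (via S, N g, K H g)
FIRST(K) = {c, g}  (via H g c)
FIRST(N) = {epsilon, c, g}  (via Q g, K c Q)
FOLLOW(S) includes $ since S is the start symbol.
FOLLOW(K): in H::=K H g, K is followed by H g with FIRST {c, g}; in K::=c K, the suffix after K is empty (adds nothing new); in N::=K c Q, K is followed by c Q with FIRST {c}. Thus FOLLOW(K) = {c, g}.
FOLLOW(N): in H::=N g, N is followed by g with FIRST {g}; in N::=g N, the suffix after N is empty (adds nothing new). Thus FOLLOW(N) = {g}.
FOLLOW(S): in H::=S, the suffix after S is empty, so FOLLOW(S) ⊇ FOLLOW(H) = {$, c, g}. Thus FOLLOW(S) = {$, c, g}.
FOLLOW(Q): in S::=g Q, the suffix after Q is empty, so FOLLOW(Q) ⊇ FOLLOW(S) = {$, c, g}; in N::=Q g, Q is followed by g with FIRST {g}; in N::=K c Q, the suffix after Q is empty, so FOLLOW(Q) ⊇ FOLLOW(N) = {g}. Thus FOLLOW(Q) = {$, c, g}.
FOLLOW(H): in S::=H, the suffix after H is empty, so FOLLOW(H) ⊇ FOLLOW(S) = {$, c, g}; in Q::=H c c, H is followed by c c with FIRST {c}; in H::=K H g, H is followed by g with FIRST {g}; in K::=H g c, H is followed by g c with FIRST {g}. Thus FOLLOW(H) = {$, c, g}.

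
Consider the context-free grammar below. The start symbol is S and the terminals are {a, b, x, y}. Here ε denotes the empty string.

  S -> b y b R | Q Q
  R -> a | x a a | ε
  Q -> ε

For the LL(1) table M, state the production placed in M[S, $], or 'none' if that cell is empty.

S -> Q Q

FIRST(R) = {ε, a, x}
FIRST(Q) = {ε}
FIRST(S) = {ε, b}  (via Q Q)
FOLLOW(S) includes $ since S is the start symbol.
FOLLOW(S): S appears on no right-hand side. Thus FOLLOW(S) = {$}.
For S -> b y b R: FIRST(b y b R) = {b}, so it goes in M[S, t] for t ∈ {b}.
For S -> Q Q: FIRST(Q Q) = {ε}, so it goes in M[S, t] for t ∈ {}; since ε ∈ FIRST, also for every t ∈ FOLLOW(S) = {$}.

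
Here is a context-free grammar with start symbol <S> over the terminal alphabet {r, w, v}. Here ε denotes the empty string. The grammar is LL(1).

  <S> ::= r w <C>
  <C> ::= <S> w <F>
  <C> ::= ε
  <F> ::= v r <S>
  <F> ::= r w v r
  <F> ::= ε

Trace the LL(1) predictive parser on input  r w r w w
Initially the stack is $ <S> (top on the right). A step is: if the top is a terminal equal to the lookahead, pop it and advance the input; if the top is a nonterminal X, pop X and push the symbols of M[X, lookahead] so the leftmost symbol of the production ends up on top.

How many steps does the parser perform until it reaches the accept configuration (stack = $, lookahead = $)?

step 1: stack=$ <S>  input=r w r w w $  — expand <S> ::= r w <C>
step 2: stack=$ <C> w r  input=r w r w w $  — match r
step 3: stack=$ <C> w  input=w r w w $  — match w
step 4: stack=$ <C>  input=r w w $  — expand <C> ::= <S> w <F>
step 5: stack=$ <F> w <S>  input=r w w $  — expand <S> ::= r w <C>
step 6: stack=$ <F> w <C> w r  input=r w w $  — match r
step 7: stack=$ <F> w <C> w  input=w w $  — match w
step 8: stack=$ <F> w <C>  input=w $  — expand <C> ::= ε
step 9: stack=$ <F> w  input=w $  — match w
step 10: stack=$ <F>  input=$  — expand <F> ::= ε
Accept reached after 10 steps.

10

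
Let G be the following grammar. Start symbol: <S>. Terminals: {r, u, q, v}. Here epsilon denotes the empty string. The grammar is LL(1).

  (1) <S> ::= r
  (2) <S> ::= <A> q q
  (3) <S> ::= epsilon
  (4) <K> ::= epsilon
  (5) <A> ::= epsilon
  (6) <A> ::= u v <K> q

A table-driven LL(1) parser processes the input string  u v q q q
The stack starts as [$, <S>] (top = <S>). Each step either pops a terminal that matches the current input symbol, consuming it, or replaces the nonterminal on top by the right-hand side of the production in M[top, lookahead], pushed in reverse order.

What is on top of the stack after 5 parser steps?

q

     Stack            Input        Action
  1  $ <S>            u v q q q $  expand <S> ::= <A> q q
  2  $ q q <A>        u v q q q $  expand <A> ::= u v <K> q
  3  $ q q q <K> v u  u v q q q $  match u
  4  $ q q q <K> v    v q q q $    match v
  5  $ q q q <K>      q q q $      expand <K> ::= epsilon
Stack after step 5: $ q q q (top = q).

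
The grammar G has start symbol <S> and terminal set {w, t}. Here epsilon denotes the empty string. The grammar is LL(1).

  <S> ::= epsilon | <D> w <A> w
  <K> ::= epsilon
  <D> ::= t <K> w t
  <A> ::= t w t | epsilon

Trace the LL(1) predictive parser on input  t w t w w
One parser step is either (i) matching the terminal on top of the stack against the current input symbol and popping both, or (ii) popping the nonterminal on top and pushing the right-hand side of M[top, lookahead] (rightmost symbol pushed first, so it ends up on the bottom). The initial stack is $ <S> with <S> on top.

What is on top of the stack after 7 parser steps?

<A>

step 1: stack=$ <S>  input=t w t w w $  — expand <S> ::= <D> w <A> w
step 2: stack=$ w <A> w <D>  input=t w t w w $  — expand <D> ::= t <K> w t
step 3: stack=$ w <A> w t w <K> t  input=t w t w w $  — match t
step 4: stack=$ w <A> w t w <K>  input=w t w w $  — expand <K> ::= epsilon
step 5: stack=$ w <A> w t w  input=w t w w $  — match w
step 6: stack=$ w <A> w t  input=t w w $  — match t
step 7: stack=$ w <A> w  input=w w $  — match w
Stack after step 7: $ w <A> (top = <A>).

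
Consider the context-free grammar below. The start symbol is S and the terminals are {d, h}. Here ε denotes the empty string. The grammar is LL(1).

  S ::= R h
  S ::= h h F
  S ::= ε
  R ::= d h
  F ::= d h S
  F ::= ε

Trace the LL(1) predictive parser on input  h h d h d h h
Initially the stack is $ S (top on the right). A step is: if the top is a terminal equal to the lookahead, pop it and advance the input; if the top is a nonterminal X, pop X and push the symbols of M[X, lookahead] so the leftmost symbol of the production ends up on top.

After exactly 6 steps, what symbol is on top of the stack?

S

     Stack    Input            Action
  1  $ S      h h d h d h h $  expand S ::= h h F
  2  $ F h h  h h d h d h h $  match h
  3  $ F h    h d h d h h $    match h
  4  $ F      d h d h h $      expand F ::= d h S
  5  $ S h d  d h d h h $      match d
  6  $ S h    h d h h $        match h
Stack after step 6: $ S (top = S).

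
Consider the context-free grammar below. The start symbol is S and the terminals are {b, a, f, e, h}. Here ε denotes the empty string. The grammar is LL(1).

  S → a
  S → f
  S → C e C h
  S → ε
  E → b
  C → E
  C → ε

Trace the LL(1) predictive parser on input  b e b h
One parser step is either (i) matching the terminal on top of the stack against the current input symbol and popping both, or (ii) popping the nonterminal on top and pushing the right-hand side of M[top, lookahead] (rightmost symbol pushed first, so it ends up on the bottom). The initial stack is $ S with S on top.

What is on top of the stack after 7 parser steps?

     Stack      Input      Action
  1  $ S        b e b h $  expand S → C e C h
  2  $ h C e C  b e b h $  expand C → E
  3  $ h C e E  b e b h $  expand E → b
  4  $ h C e b  b e b h $  match b
  5  $ h C e    e b h $    match e
  6  $ h C      b h $      expand C → E
  7  $ h E      b h $      expand E → b
Stack after step 7: $ h b (top = b).

b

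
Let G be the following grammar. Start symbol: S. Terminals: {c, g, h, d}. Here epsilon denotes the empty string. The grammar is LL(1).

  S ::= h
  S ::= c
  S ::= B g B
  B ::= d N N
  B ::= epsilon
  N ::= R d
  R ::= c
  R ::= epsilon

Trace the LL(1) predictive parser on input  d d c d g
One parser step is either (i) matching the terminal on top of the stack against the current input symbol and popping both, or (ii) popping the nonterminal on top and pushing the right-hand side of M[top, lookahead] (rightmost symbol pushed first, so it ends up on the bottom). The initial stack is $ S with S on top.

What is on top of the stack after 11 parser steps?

B

      Stack        Input        Action
   1  $ S          d d c d g $  expand S ::= B g B
   2  $ B g B      d d c d g $  expand B ::= d N N
   3  $ B g N N d  d d c d g $  match d
   4  $ B g N N    d c d g $    expand N ::= R d
   5  $ B g N d R  d c d g $    expand R ::= epsilon
   6  $ B g N d    d c d g $    match d
   7  $ B g N      c d g $      expand N ::= R d
   8  $ B g d R    c d g $      expand R ::= c
   9  $ B g d c    c d g $      match c
  10  $ B g d      d g $        match d
  11  $ B g        g $          match g
Stack after step 11: $ B (top = B).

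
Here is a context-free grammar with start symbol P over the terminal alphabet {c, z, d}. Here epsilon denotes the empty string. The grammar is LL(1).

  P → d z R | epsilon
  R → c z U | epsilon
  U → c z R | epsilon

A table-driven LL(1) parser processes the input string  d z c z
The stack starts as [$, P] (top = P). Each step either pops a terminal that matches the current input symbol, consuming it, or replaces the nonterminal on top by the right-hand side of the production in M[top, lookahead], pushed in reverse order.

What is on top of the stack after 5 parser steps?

z

     Stack    Input      Action
  1  $ P      d z c z $  expand P → d z R
  2  $ R z d  d z c z $  match d
  3  $ R z    z c z $    match z
  4  $ R      c z $      expand R → c z U
  5  $ U z c  c z $      match c
Stack after step 5: $ U z (top = z).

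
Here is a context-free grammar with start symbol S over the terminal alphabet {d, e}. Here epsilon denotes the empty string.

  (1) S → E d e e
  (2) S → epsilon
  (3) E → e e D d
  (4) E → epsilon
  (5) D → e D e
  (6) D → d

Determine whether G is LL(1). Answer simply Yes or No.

FIRST(S) = {epsilon, d, e}
FIRST(E) = {epsilon, e}
FIRST(D) = {d, e}
FOLLOW(S) = {$}
FOLLOW(E) = {d}
FOLLOW(D) = {d, e}
Each cell of M receives at most one production.

Yes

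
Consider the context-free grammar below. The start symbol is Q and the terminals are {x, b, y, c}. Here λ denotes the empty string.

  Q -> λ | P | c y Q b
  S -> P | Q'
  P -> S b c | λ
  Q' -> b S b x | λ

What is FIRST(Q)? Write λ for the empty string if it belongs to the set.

{λ, b, c}

FIRST(Q'): from Q'->b S b x we get {b}; from Q'->λ we get {λ}. So FIRST(Q') = {λ, b}.
FIRST(Q): from Q->λ we get {λ}; from Q->P we get {λ, b}; from Q->c y Q b we get {c}. So FIRST(Q) = {λ, b, c}.
FIRST(S): from S->P we get {λ, b}; from S->Q' we get {λ, b}. So FIRST(S) = {λ, b}.
FIRST(P): from P->S b c we get {b}; from P->λ we get {λ}. So FIRST(P) = {λ, b}.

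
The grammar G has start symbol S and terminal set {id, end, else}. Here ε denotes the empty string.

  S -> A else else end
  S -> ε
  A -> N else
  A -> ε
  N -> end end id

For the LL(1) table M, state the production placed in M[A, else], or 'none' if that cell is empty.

A -> ε

FIRST(N) = {end}
FIRST(A) = {ε, end}  (via N else)
FIRST(S) = {ε, else, end}  (via A else else end)
FOLLOW(S) includes $ since S is the start symbol.
FOLLOW(A): in S->A else else end, A is followed by else else end with FIRST {else}. Thus FOLLOW(A) = {else}.
For A -> N else: FIRST(N else) = {end}, so it goes in M[A, t] for t ∈ {end}.
For A -> ε: FIRST(ε) = {ε}, so it goes in M[A, t] for t ∈ {}; since ε ∈ FIRST, also for every t ∈ FOLLOW(A) = {else}.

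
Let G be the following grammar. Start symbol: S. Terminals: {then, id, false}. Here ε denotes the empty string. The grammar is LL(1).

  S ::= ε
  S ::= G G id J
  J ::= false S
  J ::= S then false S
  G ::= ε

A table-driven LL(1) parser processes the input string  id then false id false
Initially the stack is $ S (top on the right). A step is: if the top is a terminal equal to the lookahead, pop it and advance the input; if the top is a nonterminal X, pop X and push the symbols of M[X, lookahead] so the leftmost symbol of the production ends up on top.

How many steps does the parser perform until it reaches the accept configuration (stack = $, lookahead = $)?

step 1: stack=$ S  input=id then false id false $  — expand S ::= G G id J
step 2: stack=$ J id G G  input=id then false id false $  — expand G ::= ε
step 3: stack=$ J id G  input=id then false id false $  — expand G ::= ε
step 4: stack=$ J id  input=id then false id false $  — match id
step 5: stack=$ J  input=then false id false $  — expand J ::= S then false S
step 6: stack=$ S false then S  input=then false id false $  — expand S ::= ε
step 7: stack=$ S false then  input=then false id false $  — match then
step 8: stack=$ S false  input=false id false $  — match false
step 9: stack=$ S  input=id false $  — expand S ::= G G id J
step 10: stack=$ J id G G  input=id false $  — expand G ::= ε
step 11: stack=$ J id G  input=id false $  — expand G ::= ε
step 12: stack=$ J id  input=id false $  — match id
step 13: stack=$ J  input=false $  — expand J ::= false S
step 14: stack=$ S false  input=false $  — match false
step 15: stack=$ S  input=$  — expand S ::= ε
Accept reached after 15 steps.

15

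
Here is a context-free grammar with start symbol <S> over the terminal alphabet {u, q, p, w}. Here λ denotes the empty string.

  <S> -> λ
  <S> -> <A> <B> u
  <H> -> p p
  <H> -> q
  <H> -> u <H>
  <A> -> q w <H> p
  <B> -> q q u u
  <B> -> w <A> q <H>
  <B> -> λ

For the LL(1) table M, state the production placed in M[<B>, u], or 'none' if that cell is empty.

FIRST(<H>) = {p, q, u}
FIRST(<A>) = {q}
FIRST(<B>) = {λ, q, w}
FIRST(<S>) = {λ, q}  (via <A> <B> u)
FOLLOW(<S>) includes $ since <S> is the start symbol.
FOLLOW(<B>): in <S>-><A> <B> u, <B> is followed by u with FIRST {u}. Thus FOLLOW(<B>) = {u}.
For <B> -> q q u u: FIRST(q q u u) = {q}, so it goes in M[<B>, t] for t ∈ {q}.
For <B> -> w <A> q <H>: FIRST(w <A> q <H>) = {w}, so it goes in M[<B>, t] for t ∈ {w}.
For <B> -> λ: FIRST(λ) = {λ}, so it goes in M[<B>, t] for t ∈ {}; since λ ∈ FIRST, also for every t ∈ FOLLOW(<B>) = {u}.

<B> -> λ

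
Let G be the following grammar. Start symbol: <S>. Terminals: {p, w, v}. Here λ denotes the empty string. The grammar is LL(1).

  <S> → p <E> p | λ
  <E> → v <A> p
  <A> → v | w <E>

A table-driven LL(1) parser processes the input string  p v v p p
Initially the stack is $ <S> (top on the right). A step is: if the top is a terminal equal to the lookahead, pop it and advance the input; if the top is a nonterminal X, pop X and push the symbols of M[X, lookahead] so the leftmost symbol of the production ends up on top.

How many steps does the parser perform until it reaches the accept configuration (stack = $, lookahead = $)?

8

     Stack        Input        Action
  1  $ <S>        p v v p p $  expand <S> → p <E> p
  2  $ p <E> p    p v v p p $  match p
  3  $ p <E>      v v p p $    expand <E> → v <A> p
  4  $ p p <A> v  v v p p $    match v
  5  $ p p <A>    v p p $      expand <A> → v
  6  $ p p v      v p p $      match v
  7  $ p p        p p $        match p
  8  $ p          p $          match p
Accept reached after 8 steps.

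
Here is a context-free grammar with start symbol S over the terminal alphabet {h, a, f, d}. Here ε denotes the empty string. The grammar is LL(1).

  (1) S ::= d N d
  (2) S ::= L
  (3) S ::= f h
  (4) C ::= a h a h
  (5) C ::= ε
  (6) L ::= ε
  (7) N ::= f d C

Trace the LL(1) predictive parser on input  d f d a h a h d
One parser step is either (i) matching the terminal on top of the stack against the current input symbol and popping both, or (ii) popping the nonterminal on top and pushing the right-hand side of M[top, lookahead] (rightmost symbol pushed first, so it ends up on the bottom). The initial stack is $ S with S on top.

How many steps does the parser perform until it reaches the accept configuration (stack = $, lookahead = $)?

11

step 1: stack=$ S  input=d f d a h a h d $  — expand S ::= d N d
step 2: stack=$ d N d  input=d f d a h a h d $  — match d
step 3: stack=$ d N  input=f d a h a h d $  — expand N ::= f d C
step 4: stack=$ d C d f  input=f d a h a h d $  — match f
step 5: stack=$ d C d  input=d a h a h d $  — match d
step 6: stack=$ d C  input=a h a h d $  — expand C ::= a h a h
step 7: stack=$ d h a h a  input=a h a h d $  — match a
step 8: stack=$ d h a h  input=h a h d $  — match h
step 9: stack=$ d h a  input=a h d $  — match a
step 10: stack=$ d h  input=h d $  — match h
step 11: stack=$ d  input=d $  — match d
Accept reached after 11 steps.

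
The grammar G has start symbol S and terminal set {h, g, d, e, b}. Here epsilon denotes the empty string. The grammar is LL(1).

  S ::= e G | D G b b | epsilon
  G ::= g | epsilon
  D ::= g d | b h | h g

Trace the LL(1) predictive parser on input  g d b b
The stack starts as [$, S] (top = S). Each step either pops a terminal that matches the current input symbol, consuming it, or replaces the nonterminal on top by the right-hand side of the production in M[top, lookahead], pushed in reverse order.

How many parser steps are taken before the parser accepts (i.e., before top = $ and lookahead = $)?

7

     Stack        Input      Action
  1  $ S          g d b b $  expand S ::= D G b b
  2  $ b b G D    g d b b $  expand D ::= g d
  3  $ b b G d g  g d b b $  match g
  4  $ b b G d    d b b $    match d
  5  $ b b G      b b $      expand G ::= epsilon
  6  $ b b        b b $      match b
  7  $ b          b $        match b
Accept reached after 7 steps.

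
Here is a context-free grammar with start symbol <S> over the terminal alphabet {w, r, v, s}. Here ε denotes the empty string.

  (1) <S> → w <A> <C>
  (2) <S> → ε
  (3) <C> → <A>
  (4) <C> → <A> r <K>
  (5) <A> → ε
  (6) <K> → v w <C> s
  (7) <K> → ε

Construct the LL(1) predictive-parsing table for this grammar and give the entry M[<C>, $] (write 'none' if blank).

FIRST(<S>): from <S>→w <A> <C> we get {w}; from <S>→ε we get {ε}. So FIRST(<S>) = {ε, w}.
FIRST(<A>): from <A>→ε we get {ε}. So FIRST(<A>) = {ε}.
FIRST(<K>): from <K>→v w <C> s we get {v}; from <K>→ε we get {ε}. So FIRST(<K>) = {ε, v}.
FIRST(<C>): from <C>→<A> we get {ε}; from <C>→<A> r <K> we get {r}. So FIRST(<C>) = {ε, r}.
FOLLOW(<S>) includes $ since <S> is the start symbol.
FOLLOW(<S>): <S> appears on no right-hand side. Thus FOLLOW(<S>) = {$}.
FOLLOW(<C>): in <S>→w <A> <C>, the suffix after <C> is empty, so FOLLOW(<C>) ⊇ FOLLOW(<S>) = {$}; in <K>→v w <C> s, <C> is followed by s with FIRST {s}. Thus FOLLOW(<C>) = {$, s}.
For <C> → <A>: FIRST(<A>) = {ε}, so it goes in M[<C>, t] for t ∈ {}; since ε ∈ FIRST, also for every t ∈ FOLLOW(<C>) = {$, s}.
For <C> → <A> r <K>: FIRST(<A> r <K>) = {r}, so it goes in M[<C>, t] for t ∈ {r}.

<C> → <A>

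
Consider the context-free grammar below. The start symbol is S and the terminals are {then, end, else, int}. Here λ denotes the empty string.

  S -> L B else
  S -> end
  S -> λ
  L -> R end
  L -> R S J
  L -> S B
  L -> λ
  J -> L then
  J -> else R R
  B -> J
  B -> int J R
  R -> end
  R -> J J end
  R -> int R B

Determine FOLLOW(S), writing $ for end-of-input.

{$, else, end, int, then}

FIRST(S): from S->L B else we get {else, end, int, then}; from S->end we get {end}; from S->λ we get {λ}. So FIRST(S) = {λ, else, end, int, then}.
FIRST(L): from L->R end we get {else, end, int, then}; from L->R S J we get {else, end, int, then}; from L->S B we get {else, end, int, then}; from L->λ we get {λ}. So FIRST(L) = {λ, else, end, int, then}.
FIRST(J): from J->L then we get {else, end, int, then}; from J->else R R we get {else}. So FIRST(J) = {else, end, int, then}.
FIRST(B): from B->J we get {else, end, int, then}; from B->int J R we get {int}. So FIRST(B) = {else, end, int, then}.
FIRST(R): from R->end we get {end}; from R->J J end we get {else, end, int, then}; from R->int R B we get {int}. So FIRST(R) = {else, end, int, then}.
FOLLOW(S) includes $ since S is the start symbol.
FOLLOW(S): in L->R S J, S is followed by J with FIRST {else, end, int, then}; in L->S B, S is followed by B with FIRST {else, end, int, then}. Thus FOLLOW(S) = {$, else, end, int, then}.
FOLLOW(L): in S->L B else, L is followed by B else with FIRST {else, end, int, then}; in J->L then, L is followed by then with FIRST {then}. Thus FOLLOW(L) = {else, end, int, then}.
FOLLOW(J): in L->R S J, the suffix after J is empty, so FOLLOW(J) ⊇ FOLLOW(L) = {else, end, int, then}; in B->J, the suffix after J is empty, so FOLLOW(J) ⊇ FOLLOW(B) = {else, end, int, then}; in B->int J R, J is followed by R with FIRST {else, end, int, then}; in R->J J end (occurrence 1), J is followed by J end with FIRST {else, end, int, then}; in R->J J end (occurrence 2), J is followed by end with FIRST {end}. Thus FOLLOW(J) = {else, end, int, then}.
FOLLOW(B): in S->L B else, B is followed by else with FIRST {else}; in L->S B, the suffix after B is empty, so FOLLOW(B) ⊇ FOLLOW(L) = {else, end, int, then}; in R->int R B, the suffix after B is empty, so FOLLOW(B) ⊇ FOLLOW(R) = {else, end, int, then}. Thus FOLLOW(B) = {else, end, int, then}.
FOLLOW(R): in L->R end, R is followed by end with FIRST {end}; in L->R S J, R is followed by S J with FIRST {else, end, int, then}; in J->else R R (occurrence 1), R is followed by R with FIRST {else, end, int, then}; in J->else R R (occurrence 2), the suffix after R is empty, so FOLLOW(R) ⊇ FOLLOW(J) = {else, end, int, then}; in B->int J R, the suffix after R is empty, so FOLLOW(R) ⊇ FOLLOW(B) = {else, end, int, then}; in R->int R B, R is followed by B with FIRST {else, end, int, then}. Thus FOLLOW(R) = {else, end, int, then}.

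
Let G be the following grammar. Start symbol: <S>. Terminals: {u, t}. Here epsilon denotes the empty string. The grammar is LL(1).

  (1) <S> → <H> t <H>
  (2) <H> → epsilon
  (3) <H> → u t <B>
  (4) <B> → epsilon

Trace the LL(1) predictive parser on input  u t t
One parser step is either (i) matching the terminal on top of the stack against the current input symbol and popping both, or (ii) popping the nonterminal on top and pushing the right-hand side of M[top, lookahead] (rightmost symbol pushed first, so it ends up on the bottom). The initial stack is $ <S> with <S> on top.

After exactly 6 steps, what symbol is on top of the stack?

<H>

step 1: stack=$ <S>  input=u t t $  — expand <S> → <H> t <H>
step 2: stack=$ <H> t <H>  input=u t t $  — expand <H> → u t <B>
step 3: stack=$ <H> t <B> t u  input=u t t $  — match u
step 4: stack=$ <H> t <B> t  input=t t $  — match t
step 5: stack=$ <H> t <B>  input=t $  — expand <B> → epsilon
step 6: stack=$ <H> t  input=t $  — match t
Stack after step 6: $ <H> (top = <H>).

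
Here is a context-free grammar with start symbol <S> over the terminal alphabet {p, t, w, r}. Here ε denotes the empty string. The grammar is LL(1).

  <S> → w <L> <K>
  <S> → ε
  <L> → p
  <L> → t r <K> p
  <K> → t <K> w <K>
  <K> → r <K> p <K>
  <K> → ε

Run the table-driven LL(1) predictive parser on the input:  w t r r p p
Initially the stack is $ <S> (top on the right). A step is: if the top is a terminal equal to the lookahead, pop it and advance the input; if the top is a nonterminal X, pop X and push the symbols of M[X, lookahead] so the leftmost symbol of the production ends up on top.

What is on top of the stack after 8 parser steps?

p

     Stack                Input          Action
  1  $ <S>                w t r r p p $  expand <S> → w <L> <K>
  2  $ <K> <L> w          w t r r p p $  match w
  3  $ <K> <L>            t r r p p $    expand <L> → t r <K> p
  4  $ <K> p <K> r t      t r r p p $    match t
  5  $ <K> p <K> r        r r p p $      match r
  6  $ <K> p <K>          r p p $        expand <K> → r <K> p <K>
  7  $ <K> p <K> p <K> r  r p p $        match r
  8  $ <K> p <K> p <K>    p p $          expand <K> → ε
Stack after step 8: $ <K> p <K> p (top = p).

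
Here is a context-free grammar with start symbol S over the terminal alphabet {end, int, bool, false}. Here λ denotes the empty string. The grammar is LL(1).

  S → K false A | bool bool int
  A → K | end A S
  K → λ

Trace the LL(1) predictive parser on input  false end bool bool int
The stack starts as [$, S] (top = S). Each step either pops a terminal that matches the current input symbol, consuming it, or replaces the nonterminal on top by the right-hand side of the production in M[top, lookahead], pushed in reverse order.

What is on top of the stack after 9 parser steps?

step 1: stack=$ S  input=false end bool bool int $  — expand S → K false A
step 2: stack=$ A false K  input=false end bool bool int $  — expand K → λ
step 3: stack=$ A false  input=false end bool bool int $  — match false
step 4: stack=$ A  input=end bool bool int $  — expand A → end A S
step 5: stack=$ S A end  input=end bool bool int $  — match end
step 6: stack=$ S A  input=bool bool int $  — expand A → K
step 7: stack=$ S K  input=bool bool int $  — expand K → λ
step 8: stack=$ S  input=bool bool int $  — expand S → bool bool int
step 9: stack=$ int bool bool  input=bool bool int $  — match bool
Stack after step 9: $ int bool (top = bool).

bool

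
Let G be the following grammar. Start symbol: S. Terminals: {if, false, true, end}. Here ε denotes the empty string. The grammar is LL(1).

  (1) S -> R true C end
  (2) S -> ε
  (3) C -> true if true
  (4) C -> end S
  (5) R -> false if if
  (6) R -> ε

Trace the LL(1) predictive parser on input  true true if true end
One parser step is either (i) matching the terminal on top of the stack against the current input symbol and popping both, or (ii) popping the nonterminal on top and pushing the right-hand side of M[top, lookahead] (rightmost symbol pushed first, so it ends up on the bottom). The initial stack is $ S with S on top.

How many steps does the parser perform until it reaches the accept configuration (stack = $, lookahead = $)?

     Stack               Input                    Action
  1  $ S                 true true if true end $  expand S -> R true C end
  2  $ end C true R      true true if true end $  expand R -> ε
  3  $ end C true        true true if true end $  match true
  4  $ end C             true if true end $       expand C -> true if true
  5  $ end true if true  true if true end $       match true
  6  $ end true if       if true end $            match if
  7  $ end true          true end $               match true
  8  $ end               end $                    match end
Accept reached after 8 steps.

8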